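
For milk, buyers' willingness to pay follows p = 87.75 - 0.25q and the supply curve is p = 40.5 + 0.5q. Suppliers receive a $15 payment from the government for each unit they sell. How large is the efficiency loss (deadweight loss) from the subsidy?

Deadweight loss = $150

Pre-subsidy: 87.75 - 0.25q = 40.5 + 0.5q gives q* = 63 and p* = 72.
With the subsidy, sellers receive ps = pb + 15 for each unit, where pb is the price buyers pay.
On the curves, pb = 87.75 - 0.25q and ps = 40.5 + 0.5q; the wedge ps − pb = 15 gives 40.5 + 0.5q − (87.75 - 0.25q) = 15, so q' = 83.
Then pb = 87.75 − 0.25·83 = 67 and ps = 40.5 + 0.5·83 = 82.
The subsidy expands output by 83 − 63 = 20 past the efficient level; on those units the gap between marginal cost and willingness to pay runs from 0 up to 15.
DWL = ½ × 15 × 20 = 150.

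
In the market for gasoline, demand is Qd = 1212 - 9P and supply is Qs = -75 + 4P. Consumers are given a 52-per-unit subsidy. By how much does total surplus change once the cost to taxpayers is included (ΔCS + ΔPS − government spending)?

Net change in total surplus = -3744

Pre-subsidy: 1212 - 9P = -75 + 4P gives P* = 99, Q* = 321.
With the rebate, buyers effectively pay Pb = Ps − 52, where Ps is the price sellers receive.
Demand in terms of Ps becomes Qd = 1212 − 9(Ps − 52) = 1680 - 9Ps. Setting this equal to supply: 1680 - 9Ps = -75 + 4Ps, so Ps = 135.
Buyers pay Pb = 135 − 52 = 83; Q' = -75 + 4·135 = 465.
ΔCS = ½(321 + 465)(99 − 83) = 6288; ΔPS = ½(321 + 465)(135 − 99) = 14148.
Government spending = 52 × 465 = 24180.
Net change = 6288 + 14148 − 24180 = -3744. The loss equals the DWL triangle ½·52·144.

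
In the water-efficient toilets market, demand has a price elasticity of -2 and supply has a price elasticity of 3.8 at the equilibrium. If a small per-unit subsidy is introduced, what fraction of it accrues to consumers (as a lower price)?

For a small subsidy around the equilibrium, the benefit split depends on the relative slopes, which at a point are proportional to the elasticities.
Buyer share = εs/(εs + |εd|) = 3.8/(3.8 + 2) = 19/29; seller share = |εd|/(εs + |εd|) = 10/29.

Consumer share = 19/29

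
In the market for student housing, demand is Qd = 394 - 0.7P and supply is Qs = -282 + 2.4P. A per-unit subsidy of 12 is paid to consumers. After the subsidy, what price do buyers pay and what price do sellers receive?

Pre-subsidy: 394 - 0.7P = -282 + 2.4P gives P* = 6760/31, Q* = 7482/31.
With the rebate, buyers effectively pay Pb = Ps − 12, where Ps is the price sellers receive.
Demand in terms of Ps becomes Qd = 394 − 0.7(Ps − 12) = 402.4 - 0.7Ps. Setting this equal to supply: 402.4 - 0.7Ps = -282 + 2.4Ps, so Ps = 6844/31.
Buyers pay Pb = 6844/31 − 12 = 6472/31; Q' = -282 + 2.4·(6844/31) = 38418/155.

Buyers pay 6472/31; sellers receive 6844/31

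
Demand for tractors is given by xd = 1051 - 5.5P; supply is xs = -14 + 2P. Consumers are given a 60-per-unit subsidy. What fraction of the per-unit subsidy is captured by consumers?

Pre-subsidy: 1051 - 5.5P = -14 + 2P gives P* = 142, x* = 270.
With the rebate, buyers effectively pay Pb = Ps − 60, where Ps is the price sellers receive.
Demand in terms of Ps becomes xd = 1051 − 5.5(Ps − 60) = 1381 - 5.5Ps. Setting this equal to supply: 1381 - 5.5Ps = -14 + 2Ps, so Ps = 186.
Buyers pay Pb = 186 − 60 = 126; x' = -14 + 2·186 = 358.
Buyers' price falls by P* − Pb = 142 − 126 = 16; sellers' price rises by Ps − P* = 186 − 142 = 44.
So consumers capture 16/60 = 4/15 of each unit of subsidy.

Consumer share = 4/15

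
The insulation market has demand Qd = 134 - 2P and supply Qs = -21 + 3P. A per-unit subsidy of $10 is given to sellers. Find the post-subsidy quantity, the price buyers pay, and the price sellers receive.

Q' = 84; buyers pay $25; sellers receive $35

Pre-subsidy: 134 - 2P = -21 + 3P gives P* = 31, Q* = 72.
With the subsidy, sellers receive Ps = Pb + 10 for each unit, where Pb is the price buyers pay.
Supply in terms of Pb becomes Qs = -21 + 3(Pb + 10) = 9 + 3Pb. Setting this equal to demand: 134 - 2Pb = 9 + 3Pb, so Pb = 25.
Sellers receive Ps = 25 + 10 = 35; Q' = 134 − 2·25 = 84.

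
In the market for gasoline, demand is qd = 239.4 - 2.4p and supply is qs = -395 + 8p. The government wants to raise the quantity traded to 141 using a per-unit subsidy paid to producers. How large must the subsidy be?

At q = 141, invert demand for the buyer price: pb = (239.4 − 141)/2.4 = 41; invert supply for the seller price: ps = (141 − (-395))/8 = 67.
The subsidy must fill the gap: s = ps − pb = 67 − 41 = 26.

Required subsidy s = 26 per unit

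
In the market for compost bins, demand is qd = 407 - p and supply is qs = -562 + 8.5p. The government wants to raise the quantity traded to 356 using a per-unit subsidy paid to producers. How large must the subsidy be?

Required subsidy s = 57 per unit

At q = 356, invert demand for the buyer price: pb = (407 − 356)/1 = 51; invert supply for the seller price: ps = (356 − (-562))/8.5 = 108.
The subsidy must fill the gap: s = ps − pb = 108 − 51 = 57.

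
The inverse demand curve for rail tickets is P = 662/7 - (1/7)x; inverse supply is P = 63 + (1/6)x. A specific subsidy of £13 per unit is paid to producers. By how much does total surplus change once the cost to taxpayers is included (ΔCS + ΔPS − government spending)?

Pre-subsidy: 662/7 - (1/7)x = 63 + (1/6)x gives x* = 102 and P* = 80.
With the subsidy, sellers receive Ps = Pb + 13 for each unit, where Pb is the price buyers pay.
On the curves, Pb = 662/7 - (1/7)x and Ps = 63 + (1/6)x; the wedge Ps − Pb = 13 gives 63 + (1/6)x − (662/7 - (1/7)x) = 13, so x' = 144.
Then Pb = 662/7 − (1/7)·144 = 74 and Ps = 63 + (1/6)·144 = 87.
ΔCS = ½(102 + 144)(80 − 74) = 738; ΔPS = ½(102 + 144)(87 − 80) = 861.
Government spending = 13 × 144 = 1872.
Net change = 738 + 861 − 1872 = -273. The loss equals the DWL triangle ½·13·42.

Net change in total surplus = -£273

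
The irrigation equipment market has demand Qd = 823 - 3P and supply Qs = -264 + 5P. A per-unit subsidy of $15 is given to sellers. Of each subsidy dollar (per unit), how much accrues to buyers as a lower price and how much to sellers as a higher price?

Pre-subsidy: 823 - 3P = -264 + 5P gives P* = 135.875, Q* = 415.375.
With the subsidy, sellers receive Ps = Pb + 15 for each unit, where Pb is the price buyers pay.
Supply in terms of Pb becomes Qs = -264 + 5(Pb + 15) = -189 + 5Pb. Setting this equal to demand: 823 - 3Pb = -189 + 5Pb, so Pb = 126.5.
Sellers receive Ps = 126.5 + 15 = 141.5; Q' = 823 − 3·126.5 = 443.5.
Buyers' price falls by P* − Pb = 135.875 − 126.5 = 9.375; sellers' price rises by Ps − P* = 141.5 − 135.875 = 5.625.

Buyers gain $9.375 per unit; sellers gain $5.625 per unit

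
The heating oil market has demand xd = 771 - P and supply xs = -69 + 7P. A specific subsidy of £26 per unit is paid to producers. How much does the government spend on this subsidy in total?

Pre-subsidy: 771 - P = -69 + 7P gives P* = 105, x* = 666.
With the subsidy, sellers receive Ps = Pb + 26 for each unit, where Pb is the price buyers pay.
Supply in terms of Pb becomes xs = -69 + 7(Pb + 26) = 113 + 7Pb. Setting this equal to demand: 771 - Pb = 113 + 7Pb, so Pb = 82.25.
Sellers receive Ps = 82.25 + 26 = 108.25; x' = 771 − 1·82.25 = 688.75.
Government outlay = subsidy × quantity = 26 × 688.75 = 17907.5.

Government cost = £17907.5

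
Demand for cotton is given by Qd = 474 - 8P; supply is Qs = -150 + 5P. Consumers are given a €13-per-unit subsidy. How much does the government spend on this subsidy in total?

Pre-subsidy: 474 - 8P = -150 + 5P gives P* = 48, Q* = 90.
With the rebate, buyers effectively pay Pb = Ps − 13, where Ps is the price sellers receive.
Demand in terms of Ps becomes Qd = 474 − 8(Ps − 13) = 578 - 8Ps. Setting this equal to supply: 578 - 8Ps = -150 + 5Ps, so Ps = 56.
Buyers pay Pb = 56 − 13 = 43; Q' = -150 + 5·56 = 130.
Government outlay = subsidy × quantity = 13 × 130 = 1690.

Government cost = €1690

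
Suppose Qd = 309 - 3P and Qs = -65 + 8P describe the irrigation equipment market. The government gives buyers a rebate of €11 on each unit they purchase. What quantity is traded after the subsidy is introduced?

Pre-subsidy: 309 - 3P = -65 + 8P gives P* = 34, Q* = 207.
With the rebate, buyers effectively pay Pb = Ps − 11, where Ps is the price sellers receive.
Demand in terms of Ps becomes Qd = 309 − 3(Ps − 11) = 342 - 3Ps. Setting this equal to supply: 342 - 3Ps = -65 + 8Ps, so Ps = 37.
Buyers pay Pb = 37 − 11 = 26; Q' = -65 + 8·37 = 231.

Q' = 231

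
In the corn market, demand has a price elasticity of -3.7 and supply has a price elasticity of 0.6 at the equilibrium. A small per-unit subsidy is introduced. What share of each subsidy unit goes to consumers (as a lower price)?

Consumer share = 6/43

For a small subsidy around the equilibrium, the benefit split depends on the relative slopes, which at a point are proportional to the elasticities.
Buyer share = εs/(εs + |εd|) = 0.6/(0.6 + 3.7) = 6/43; seller share = |εd|/(εs + |εd|) = 37/43.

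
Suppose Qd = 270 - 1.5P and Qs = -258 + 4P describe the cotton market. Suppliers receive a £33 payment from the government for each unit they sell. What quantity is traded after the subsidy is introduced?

Q' = 162

Pre-subsidy: 270 - 1.5P = -258 + 4P gives P* = 96, Q* = 126.
With the subsidy, sellers receive Ps = Pb + 33 for each unit, where Pb is the price buyers pay.
Supply in terms of Pb becomes Qs = -258 + 4(Pb + 33) = -126 + 4Pb. Setting this equal to demand: 270 - 1.5Pb = -126 + 4Pb, so Pb = 72.
Sellers receive Ps = 72 + 33 = 105; Q' = 270 − 1.5·72 = 162.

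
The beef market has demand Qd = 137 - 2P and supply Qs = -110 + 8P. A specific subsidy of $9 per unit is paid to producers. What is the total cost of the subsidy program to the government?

Government cost = $918

Pre-subsidy: 137 - 2P = -110 + 8P gives P* = 24.7, Q* = 87.6.
With the subsidy, sellers receive Ps = Pb + 9 for each unit, where Pb is the price buyers pay.
Supply in terms of Pb becomes Qs = -110 + 8(Pb + 9) = -38 + 8Pb. Setting this equal to demand: 137 - 2Pb = -38 + 8Pb, so Pb = 17.5.
Sellers receive Ps = 17.5 + 9 = 26.5; Q' = 137 − 2·17.5 = 102.
Government outlay = subsidy × quantity = 9 × 102 = 918.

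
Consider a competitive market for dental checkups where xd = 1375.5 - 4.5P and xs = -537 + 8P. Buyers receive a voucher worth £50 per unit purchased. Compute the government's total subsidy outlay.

Pre-subsidy: 1375.5 - 4.5P = -537 + 8P gives P* = 153, x* = 687.
With the rebate, buyers effectively pay Pb = Ps − 50, where Ps is the price sellers receive.
Demand in terms of Ps becomes xd = 1375.5 − 4.5(Ps − 50) = 1600.5 - 4.5Ps. Setting this equal to supply: 1600.5 - 4.5Ps = -537 + 8Ps, so Ps = 171.
Buyers pay Pb = 171 − 50 = 121; x' = -537 + 8·171 = 831.
Government outlay = subsidy × quantity = 50 × 831 = 41550.

Government cost = £41550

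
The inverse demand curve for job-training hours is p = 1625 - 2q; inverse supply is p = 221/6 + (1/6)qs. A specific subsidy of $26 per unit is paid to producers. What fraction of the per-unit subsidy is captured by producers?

Producer share = 1/13

Pre-subsidy: 1625 - 2q = 221/6 + (1/6)q gives q* = 733 and p* = 159.
With the subsidy, sellers receive ps = pb + 26 for each unit, where pb is the price buyers pay.
On the curves, pb = 1625 - 2q and ps = 221/6 + (1/6)q; the wedge ps − pb = 26 gives 221/6 + (1/6)q − (1625 - 2q) = 26, so q' = 745.
Then pb = 1625 − 2·745 = 135 and ps = 221/6 + (1/6)·745 = 161.
Buyers' price falls by p* − pb = 159 − 135 = 24; sellers' price rises by ps − p* = 161 − 159 = 2.
So producers capture 2/26 = 1/13 of each unit of subsidy.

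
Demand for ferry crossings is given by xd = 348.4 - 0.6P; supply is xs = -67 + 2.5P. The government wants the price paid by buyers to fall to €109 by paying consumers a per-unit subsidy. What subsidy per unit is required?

Required subsidy s = €31 per unit

At a buyer price of 109, quantity demanded is 348.4 − 0.6·109 = 283.
Sellers supply 283 only when they receive Ps with -67 + 2.5·Ps = 283, i.e. Ps = 140.
s = Ps − Pb = 140 − 109 = 31.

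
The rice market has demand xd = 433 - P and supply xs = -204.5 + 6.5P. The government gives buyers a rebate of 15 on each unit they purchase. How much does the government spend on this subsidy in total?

Government cost = 5415

Pre-subsidy: 433 - P = -204.5 + 6.5P gives P* = 85, x* = 348.
With the rebate, buyers effectively pay Pb = Ps − 15, where Ps is the price sellers receive.
Demand in terms of Ps becomes xd = 433 − 1(Ps − 15) = 448 - Ps. Setting this equal to supply: 448 - Ps = -204.5 + 6.5Ps, so Ps = 87.
Buyers pay Pb = 87 − 15 = 72; x' = -204.5 + 6.5·87 = 361.
Government outlay = subsidy × quantity = 15 × 361 = 5415.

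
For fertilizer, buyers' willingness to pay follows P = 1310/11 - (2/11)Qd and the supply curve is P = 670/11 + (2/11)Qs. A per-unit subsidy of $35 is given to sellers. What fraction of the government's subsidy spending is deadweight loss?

DWL / government spending = 77/410

Pre-subsidy: 1310/11 - (2/11)Q = 670/11 + (2/11)Q gives Q* = 160 and P* = 90.
With the subsidy, sellers receive Ps = Pb + 35 for each unit, where Pb is the price buyers pay.
On the curves, Pb = 1310/11 - (2/11)Q and Ps = 670/11 + (2/11)Q; the wedge Ps − Pb = 35 gives 670/11 + (2/11)Q − (1310/11 - (2/11)Q) = 35, so Q' = 256.25.
Then Pb = 1310/11 − (2/11)·256.25 = 72.5 and Ps = 670/11 + (2/11)·256.25 = 107.5.
ΔCS = ½(160 + 256.25)(90 − 72.5) = 3642.1875; ΔPS = ½(160 + 256.25)(107.5 − 90) = 3642.1875.
Government spending = 35 × 256.25 = 8968.75.
DWL = ½ × 35 × (256.25 − 160) = 1684.375; fraction = 1684.375 / 8968.75 = 77/410.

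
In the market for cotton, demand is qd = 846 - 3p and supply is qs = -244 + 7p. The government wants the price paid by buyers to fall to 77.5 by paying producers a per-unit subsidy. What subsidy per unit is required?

Required subsidy s = 45 per unit

At a buyer price of 77.5, quantity demanded is 846 − 3·77.5 = 613.5.
Sellers supply 613.5 only when they receive ps with -244 + 7·ps = 613.5, i.e. ps = 122.5.
s = ps − pb = 122.5 − 77.5 = 45.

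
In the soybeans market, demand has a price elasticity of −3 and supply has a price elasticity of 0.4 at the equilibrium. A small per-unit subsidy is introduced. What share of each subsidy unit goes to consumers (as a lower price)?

Consumer share = 2/17

For a small subsidy around the equilibrium, the benefit split depends on the relative slopes, which at a point are proportional to the elasticities.
Buyer share = εs/(εs + |εd|) = 0.4/(0.4 + 3) = 2/17; seller share = |εd|/(εs + |εd|) = 15/17.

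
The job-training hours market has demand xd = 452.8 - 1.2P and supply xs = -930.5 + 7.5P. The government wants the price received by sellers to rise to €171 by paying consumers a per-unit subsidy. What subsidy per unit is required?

At a seller price of 171, quantity supplied is -930.5 + 7.5·171 = 352.
Buyers absorb 352 only when they pay Pb with 452.8 − 1.2·Pb = 352, i.e. Pb = 84.
s = Ps − Pb = 171 − 84 = 87.

Required subsidy s = €87 per unit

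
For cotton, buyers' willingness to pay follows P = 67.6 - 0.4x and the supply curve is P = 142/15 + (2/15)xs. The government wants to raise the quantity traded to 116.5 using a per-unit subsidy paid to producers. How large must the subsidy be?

Required subsidy s = 4 per unit

At x = 116.5, from the demand curve buyers pay Pb = 67.6 − 0.4·116.5 = 21; from the supply curve sellers need Ps = 142/15 + (2/15)·116.5 = 25.
The subsidy must fill the gap: s = Ps − Pb = 25 − 21 = 4.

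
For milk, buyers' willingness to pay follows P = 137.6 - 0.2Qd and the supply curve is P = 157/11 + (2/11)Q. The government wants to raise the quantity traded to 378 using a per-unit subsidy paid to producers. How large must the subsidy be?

At Q = 378, from the demand curve buyers pay Pb = 137.6 − 0.2·378 = 62; from the supply curve sellers need Ps = 157/11 + (2/11)·378 = 83.
The subsidy must fill the gap: s = Ps − Pb = 83 − 62 = 21.

Required subsidy s = 21 per unit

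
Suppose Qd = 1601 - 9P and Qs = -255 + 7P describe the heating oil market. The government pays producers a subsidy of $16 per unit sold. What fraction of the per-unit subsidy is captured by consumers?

Consumer share = 0.4375

Pre-subsidy: 1601 - 9P = -255 + 7P gives P* = 116, Q* = 557.
With the subsidy, sellers receive Ps = Pb + 16 for each unit, where Pb is the price buyers pay.
Supply in terms of Pb becomes Qs = -255 + 7(Pb + 16) = -143 + 7Pb. Setting this equal to demand: 1601 - 9Pb = -143 + 7Pb, so Pb = 109.
Sellers receive Ps = 109 + 16 = 125; Q' = 1601 − 9·109 = 620.
Buyers' price falls by P* − Pb = 116 − 109 = 7; sellers' price rises by Ps − P* = 125 − 116 = 9.
So consumers capture 7/16 = 0.4375 of each unit of subsidy.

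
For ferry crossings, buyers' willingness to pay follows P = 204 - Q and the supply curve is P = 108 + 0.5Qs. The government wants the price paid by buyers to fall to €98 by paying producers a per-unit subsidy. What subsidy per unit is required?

Required subsidy s = €63 per unit

At a buyer price of 98, quantity demanded is 204 − 1·98 = 106.
Sellers supply 106 only when they receive Ps = 108 + 0.5·106 = 161.
s = Ps − Pb = 161 − 98 = 63.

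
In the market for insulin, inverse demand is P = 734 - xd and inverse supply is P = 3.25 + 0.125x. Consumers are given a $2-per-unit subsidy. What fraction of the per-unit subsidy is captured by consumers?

Consumer share = 8/9

Pre-subsidy: 734 - x = 3.25 + 0.125x gives x* = 5846/9 and P* = 760/9.
With the rebate, buyers effectively pay Pb = Ps − 2, where Ps is the price sellers receive.
On the curves, Pb = 734 - x and Ps = 3.25 + 0.125x; the wedge Ps − Pb = 2 gives 3.25 + 0.125x − (734 - x) = 2, so x' = 1954/3.
Then Pb = 734 − 1·(1954/3) = 248/3 and Ps = 3.25 + 0.125·(1954/3) = 254/3.
Buyers' price falls by P* − Pb = 760/9 − 248/3 = 16/9; sellers' price rises by Ps − P* = 254/3 − 760/9 = 2/9.
So consumers capture (16/9)/2 = 8/9 of each unit of subsidy.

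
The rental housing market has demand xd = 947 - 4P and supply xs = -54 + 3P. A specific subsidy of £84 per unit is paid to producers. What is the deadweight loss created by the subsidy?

Deadweight loss = £6048

Pre-subsidy: 947 - 4P = -54 + 3P gives P* = 143, x* = 375.
With the subsidy, sellers receive Ps = Pb + 84 for each unit, where Pb is the price buyers pay.
Supply in terms of Pb becomes xs = -54 + 3(Pb + 84) = 198 + 3Pb. Setting this equal to demand: 947 - 4Pb = 198 + 3Pb, so Pb = 107.
Sellers receive Ps = 107 + 84 = 191; x' = 947 − 4·107 = 519.
The subsidy expands output by 519 − 375 = 144 past the efficient level; on those units the gap between marginal cost and willingness to pay runs from 0 up to 84.
DWL = ½ × 84 × 144 = 6048.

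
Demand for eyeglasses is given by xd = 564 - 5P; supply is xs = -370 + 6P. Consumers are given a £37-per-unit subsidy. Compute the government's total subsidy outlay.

Government cost = 97828/11

Pre-subsidy: 564 - 5P = -370 + 6P gives P* = 934/11, x* = 1534/11.
With the rebate, buyers effectively pay Pb = Ps − 37, where Ps is the price sellers receive.
Demand in terms of Ps becomes xd = 564 − 5(Ps − 37) = 749 - 5Ps. Setting this equal to supply: 749 - 5Ps = -370 + 6Ps, so Ps = 1119/11.
Buyers pay Pb = 1119/11 − 37 = 712/11; x' = -370 + 6·(1119/11) = 2644/11.
Government outlay = subsidy × quantity = 37 × 2644/11 = 97828/11.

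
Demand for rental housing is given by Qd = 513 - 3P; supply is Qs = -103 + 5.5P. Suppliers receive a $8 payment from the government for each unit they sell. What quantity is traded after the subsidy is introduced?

Pre-subsidy: 513 - 3P = -103 + 5.5P gives P* = 1232/17, Q* = 5025/17.
With the subsidy, sellers receive Ps = Pb + 8 for each unit, where Pb is the price buyers pay.
Supply in terms of Pb becomes Qs = -103 + 5.5(Pb + 8) = -59 + 5.5Pb. Setting this equal to demand: 513 - 3Pb = -59 + 5.5Pb, so Pb = 1144/17.
Sellers receive Ps = 1144/17 + 8 = 1280/17; Q' = 513 − 3·(1144/17) = 5289/17.

Q' = 5289/17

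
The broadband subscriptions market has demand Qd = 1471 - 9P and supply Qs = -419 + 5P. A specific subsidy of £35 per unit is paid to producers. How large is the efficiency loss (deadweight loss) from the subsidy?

Pre-subsidy: 1471 - 9P = -419 + 5P gives P* = 135, Q* = 256.
With the subsidy, sellers receive Ps = Pb + 35 for each unit, where Pb is the price buyers pay.
Supply in terms of Pb becomes Qs = -419 + 5(Pb + 35) = -244 + 5Pb. Setting this equal to demand: 1471 - 9Pb = -244 + 5Pb, so Pb = 122.5.
Sellers receive Ps = 122.5 + 35 = 157.5; Q' = 1471 − 9·122.5 = 368.5.
The subsidy expands output by 368.5 − 256 = 112.5 past the efficient level; on those units the gap between marginal cost and willingness to pay runs from 0 up to 35.
DWL = ½ × 35 × 112.5 = 1968.75.

Deadweight loss = £1968.75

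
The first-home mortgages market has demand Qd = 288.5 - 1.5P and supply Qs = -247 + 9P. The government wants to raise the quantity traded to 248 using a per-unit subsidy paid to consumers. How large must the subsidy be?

Required subsidy s = 28 per unit

At Q = 248, invert demand for the buyer price: Pb = (288.5 − 248)/1.5 = 27; invert supply for the seller price: Ps = (248 − (-247))/9 = 55.
The subsidy must fill the gap: s = Ps − Pb = 55 − 27 = 28.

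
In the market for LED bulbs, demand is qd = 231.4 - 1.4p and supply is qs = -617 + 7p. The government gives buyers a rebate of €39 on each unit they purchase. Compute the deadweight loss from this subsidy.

Deadweight loss = €887.25

Pre-subsidy: 231.4 - 1.4p = -617 + 7p gives p* = 101, q* = 90.
With the rebate, buyers effectively pay pb = ps − 39, where ps is the price sellers receive.
Demand in terms of ps becomes qd = 231.4 − 1.4(ps − 39) = 286 - 1.4ps. Setting this equal to supply: 286 - 1.4ps = -617 + 7ps, so ps = 107.5.
Buyers pay pb = 107.5 − 39 = 68.5; q' = -617 + 7·107.5 = 135.5.
The subsidy expands output by 135.5 − 90 = 45.5 past the efficient level; on those units the gap between marginal cost and willingness to pay runs from 0 up to 39.
DWL = ½ × 39 × 45.5 = 887.25.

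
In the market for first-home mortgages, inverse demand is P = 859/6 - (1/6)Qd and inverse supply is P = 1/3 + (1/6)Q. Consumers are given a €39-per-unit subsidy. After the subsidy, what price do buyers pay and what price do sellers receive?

Buyers pay €52.25; sellers receive €91.25

Pre-subsidy: 859/6 - (1/6)Q = 1/3 + (1/6)Q gives Q* = 428.5 and P* = 71.75.
With the rebate, buyers effectively pay Pb = Ps − 39, where Ps is the price sellers receive.
On the curves, Pb = 859/6 - (1/6)Q and Ps = 1/3 + (1/6)Q; the wedge Ps − Pb = 39 gives 1/3 + (1/6)Q − (859/6 - (1/6)Q) = 39, so Q' = 545.5.
Then Pb = 859/6 − (1/6)·545.5 = 52.25 and Ps = 1/3 + (1/6)·545.5 = 91.25.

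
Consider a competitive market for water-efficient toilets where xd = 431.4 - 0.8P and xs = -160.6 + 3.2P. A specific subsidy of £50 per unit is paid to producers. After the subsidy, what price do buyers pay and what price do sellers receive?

Buyers pay £108; sellers receive £158

Pre-subsidy: 431.4 - 0.8P = -160.6 + 3.2P gives P* = 148, x* = 313.
With the subsidy, sellers receive Ps = Pb + 50 for each unit, where Pb is the price buyers pay.
Supply in terms of Pb becomes xs = -160.6 + 3.2(Pb + 50) = -0.6 + 3.2Pb. Setting this equal to demand: 431.4 - 0.8Pb = -0.6 + 3.2Pb, so Pb = 108.
Sellers receive Ps = 108 + 50 = 158; x' = 431.4 − 0.8·108 = 345.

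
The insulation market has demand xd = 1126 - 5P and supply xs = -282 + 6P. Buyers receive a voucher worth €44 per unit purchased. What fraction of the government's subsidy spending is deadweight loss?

DWL / government spending = 10/101

Pre-subsidy: 1126 - 5P = -282 + 6P gives P* = 128, x* = 486.
With the rebate, buyers effectively pay Pb = Ps − 44, where Ps is the price sellers receive.
Demand in terms of Ps becomes xd = 1126 − 5(Ps − 44) = 1346 - 5Ps. Setting this equal to supply: 1346 - 5Ps = -282 + 6Ps, so Ps = 148.
Buyers pay Pb = 148 − 44 = 104; x' = -282 + 6·148 = 606.
ΔCS = ½(486 + 606)(128 − 104) = 13104; ΔPS = ½(486 + 606)(148 − 128) = 10920.
Government spending = 44 × 606 = 26664.
DWL = ½ × 44 × (606 − 486) = 2640; fraction = 2640 / 26664 = 10/101.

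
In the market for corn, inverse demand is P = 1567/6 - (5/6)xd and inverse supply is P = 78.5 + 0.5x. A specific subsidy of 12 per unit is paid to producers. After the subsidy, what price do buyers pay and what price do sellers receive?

Buyers pay 139.5; sellers receive 151.5

Pre-subsidy: 1567/6 - (5/6)x = 78.5 + 0.5x gives x* = 137 and P* = 147.
With the subsidy, sellers receive Ps = Pb + 12 for each unit, where Pb is the price buyers pay.
On the curves, Pb = 1567/6 - (5/6)x and Ps = 78.5 + 0.5x; the wedge Ps − Pb = 12 gives 78.5 + 0.5x − (1567/6 - (5/6)x) = 12, so x' = 146.
Then Pb = 1567/6 − (5/6)·146 = 139.5 and Ps = 78.5 + 0.5·146 = 151.5.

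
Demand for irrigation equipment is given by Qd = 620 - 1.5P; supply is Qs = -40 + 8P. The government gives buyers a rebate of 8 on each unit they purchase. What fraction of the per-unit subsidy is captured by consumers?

Pre-subsidy: 620 - 1.5P = -40 + 8P gives P* = 1320/19, Q* = 9800/19.
With the rebate, buyers effectively pay Pb = Ps − 8, where Ps is the price sellers receive.
Demand in terms of Ps becomes Qd = 620 − 1.5(Ps − 8) = 632 - 1.5Ps. Setting this equal to supply: 632 - 1.5Ps = -40 + 8Ps, so Ps = 1344/19.
Buyers pay Pb = 1344/19 − 8 = 1192/19; Q' = -40 + 8·(1344/19) = 9992/19.
Buyers' price falls by P* − Pb = 1320/19 − 1192/19 = 128/19; sellers' price rises by Ps − P* = 1344/19 − 1320/19 = 24/19.
So consumers capture (128/19)/8 = 16/19 of each unit of subsidy.

Consumer share = 16/19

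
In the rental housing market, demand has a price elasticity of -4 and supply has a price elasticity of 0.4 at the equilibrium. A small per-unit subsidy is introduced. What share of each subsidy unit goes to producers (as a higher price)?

For a small subsidy around the equilibrium, the benefit split depends on the relative slopes, which at a point are proportional to the elasticities.
Buyer share = εs/(εs + |εd|) = 0.4/(0.4 + 4) = 1/11; seller share = |εd|/(εs + |εd|) = 10/11.
So producers capture 10/11 of the subsidy.

Producer share = 10/11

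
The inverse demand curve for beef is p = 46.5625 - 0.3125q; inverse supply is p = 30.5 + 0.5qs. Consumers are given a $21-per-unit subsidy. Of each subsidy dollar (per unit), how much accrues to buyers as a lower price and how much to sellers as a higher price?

Pre-subsidy: 46.5625 - 0.3125q = 30.5 + 0.5q gives q* = 257/13 and p* = 525/13.
With the rebate, buyers effectively pay pb = ps − 21, where ps is the price sellers receive.
On the curves, pb = 46.5625 - 0.3125q and ps = 30.5 + 0.5q; the wedge ps − pb = 21 gives 30.5 + 0.5q − (46.5625 - 0.3125q) = 21, so q' = 593/13.
Then pb = 46.5625 − 0.3125·(593/13) = 420/13 and ps = 30.5 + 0.5·(593/13) = 693/13.
Buyers' price falls by p* − pb = 525/13 − 420/13 = 105/13; sellers' price rises by ps − p* = 693/13 − 525/13 = 168/13.

Buyers gain 105/13 per unit; sellers gain 168/13 per unit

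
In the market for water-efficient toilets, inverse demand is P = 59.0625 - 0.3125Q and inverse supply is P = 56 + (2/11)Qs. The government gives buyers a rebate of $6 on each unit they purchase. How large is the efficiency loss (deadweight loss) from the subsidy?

Deadweight loss = 1056/29

Pre-subsidy: 59.0625 - 0.3125Q = 56 + (2/11)Q gives Q* = 539/87 and P* = 4970/87.
With the rebate, buyers effectively pay Pb = Ps − 6, where Ps is the price sellers receive.
On the curves, Pb = 59.0625 - 0.3125Q and Ps = 56 + (2/11)Q; the wedge Ps − Pb = 6 gives 56 + (2/11)Q − (59.0625 - 0.3125Q) = 6, so Q' = 55/3.
Then Pb = 59.0625 − 0.3125·(55/3) = 160/3 and Ps = 56 + (2/11)·(55/3) = 178/3.
The subsidy expands output by 55/3 − 539/87 = 352/29 past the efficient level; on those units the gap between marginal cost and willingness to pay runs from 0 up to 6.
DWL = ½ × 6 × 352/29 = 1056/29.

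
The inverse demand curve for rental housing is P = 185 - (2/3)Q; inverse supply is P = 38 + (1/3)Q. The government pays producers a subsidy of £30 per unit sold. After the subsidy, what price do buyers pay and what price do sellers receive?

Buyers pay £67; sellers receive £97

Pre-subsidy: 185 - (2/3)Q = 38 + (1/3)Q gives Q* = 147 and P* = 87.
With the subsidy, sellers receive Ps = Pb + 30 for each unit, where Pb is the price buyers pay.
On the curves, Pb = 185 - (2/3)Q and Ps = 38 + (1/3)Q; the wedge Ps − Pb = 30 gives 38 + (1/3)Q − (185 - (2/3)Q) = 30, so Q' = 177.
Then Pb = 185 − (2/3)·177 = 67 and Ps = 38 + (1/3)·177 = 97.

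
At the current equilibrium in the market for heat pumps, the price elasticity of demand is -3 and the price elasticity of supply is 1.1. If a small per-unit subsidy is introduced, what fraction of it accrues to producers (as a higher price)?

Producer share = 30/41

For a small subsidy around the equilibrium, the benefit split depends on the relative slopes, which at a point are proportional to the elasticities.
Buyer share = εs/(εs + |εd|) = 1.1/(1.1 + 3) = 11/41; seller share = |εd|/(εs + |εd|) = 30/41.
So producers capture 30/41 of the subsidy.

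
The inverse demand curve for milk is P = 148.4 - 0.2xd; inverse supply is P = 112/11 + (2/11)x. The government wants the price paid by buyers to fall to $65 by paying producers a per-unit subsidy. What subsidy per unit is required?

At a buyer price of 65, quantity demanded is 742 − 5·65 = 417.
Sellers supply 417 only when they receive Ps = 112/11 + (2/11)·417 = 86.
s = Ps − Pb = 86 − 65 = 21.

Required subsidy s = $21 per unit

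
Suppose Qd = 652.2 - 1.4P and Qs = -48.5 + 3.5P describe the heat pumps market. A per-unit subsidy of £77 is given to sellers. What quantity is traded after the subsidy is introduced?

Pre-subsidy: 652.2 - 1.4P = -48.5 + 3.5P gives P* = 143, Q* = 452.
With the subsidy, sellers receive Ps = Pb + 77 for each unit, where Pb is the price buyers pay.
Supply in terms of Pb becomes Qs = -48.5 + 3.5(Pb + 77) = 221 + 3.5Pb. Setting this equal to demand: 652.2 - 1.4Pb = 221 + 3.5Pb, so Pb = 88.
Sellers receive Ps = 88 + 77 = 165; Q' = 652.2 − 1.4·88 = 529.

Q' = 529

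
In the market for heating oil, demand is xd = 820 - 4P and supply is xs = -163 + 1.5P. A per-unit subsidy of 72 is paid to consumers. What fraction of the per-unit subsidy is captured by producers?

Producer share = 8/11

Pre-subsidy: 820 - 4P = -163 + 1.5P gives P* = 1966/11, x* = 1156/11.
With the rebate, buyers effectively pay Pb = Ps − 72, where Ps is the price sellers receive.
Demand in terms of Ps becomes xd = 820 − 4(Ps − 72) = 1108 - 4Ps. Setting this equal to supply: 1108 - 4Ps = -163 + 1.5Ps, so Ps = 2542/11.
Buyers pay Pb = 2542/11 − 72 = 1750/11; x' = -163 + 1.5·(2542/11) = 2020/11.
Buyers' price falls by P* − Pb = 1966/11 − 1750/11 = 216/11; sellers' price rises by Ps − P* = 2542/11 − 1966/11 = 576/11.
So producers capture (576/11)/72 = 8/11 of each unit of subsidy.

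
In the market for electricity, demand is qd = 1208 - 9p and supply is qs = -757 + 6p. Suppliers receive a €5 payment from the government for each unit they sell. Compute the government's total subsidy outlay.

Pre-subsidy: 1208 - 9p = -757 + 6p gives p* = 131, q* = 29.
With the subsidy, sellers receive ps = pb + 5 for each unit, where pb is the price buyers pay.
Supply in terms of pb becomes qs = -757 + 6(pb + 5) = -727 + 6pb. Setting this equal to demand: 1208 - 9pb = -727 + 6pb, so pb = 129.
Sellers receive ps = 129 + 5 = 134; q' = 1208 − 9·129 = 47.
Government outlay = subsidy × quantity = 5 × 47 = 235.

Government cost = €235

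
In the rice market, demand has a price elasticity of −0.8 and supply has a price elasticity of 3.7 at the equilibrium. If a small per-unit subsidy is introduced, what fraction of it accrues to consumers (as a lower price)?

For a small subsidy around the equilibrium, the benefit split depends on the relative slopes, which at a point are proportional to the elasticities.
Buyer share = εs/(εs + |εd|) = 3.7/(3.7 + 0.8) = 37/45; seller share = |εd|/(εs + |εd|) = 8/45.

Consumer share = 37/45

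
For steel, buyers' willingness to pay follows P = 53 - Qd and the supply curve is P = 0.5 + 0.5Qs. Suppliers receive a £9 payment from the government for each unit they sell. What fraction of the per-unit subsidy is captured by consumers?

Pre-subsidy: 53 - Q = 0.5 + 0.5Q gives Q* = 35 and P* = 18.
With the subsidy, sellers receive Ps = Pb + 9 for each unit, where Pb is the price buyers pay.
On the curves, Pb = 53 - Q and Ps = 0.5 + 0.5Q; the wedge Ps − Pb = 9 gives 0.5 + 0.5Q − (53 - Q) = 9, so Q' = 41.
Then Pb = 53 − 1·41 = 12 and Ps = 0.5 + 0.5·41 = 21.
Buyers' price falls by P* − Pb = 18 − 12 = 6; sellers' price rises by Ps − P* = 21 − 18 = 3.
So consumers capture 6/9 = 2/3 of each unit of subsidy.

Consumer share = 2/3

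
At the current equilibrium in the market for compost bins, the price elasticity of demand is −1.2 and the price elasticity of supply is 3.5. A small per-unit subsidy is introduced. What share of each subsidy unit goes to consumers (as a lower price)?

Consumer share = 35/47

For a small subsidy around the equilibrium, the benefit split depends on the relative slopes, which at a point are proportional to the elasticities.
Buyer share = εs/(εs + |εd|) = 3.5/(3.5 + 1.2) = 35/47; seller share = |εd|/(εs + |εd|) = 12/47.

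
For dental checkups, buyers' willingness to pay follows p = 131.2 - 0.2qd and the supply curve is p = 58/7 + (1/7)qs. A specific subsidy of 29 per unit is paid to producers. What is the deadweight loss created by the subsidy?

Deadweight loss = 29435/24

Pre-subsidy: 131.2 - 0.2q = 58/7 + (1/7)q gives q* = 358.5 and p* = 59.5.
With the subsidy, sellers receive ps = pb + 29 for each unit, where pb is the price buyers pay.
On the curves, pb = 131.2 - 0.2q and ps = 58/7 + (1/7)q; the wedge ps − pb = 29 gives 58/7 + (1/7)q − (131.2 - 0.2q) = 29, so q' = 5317/12.
Then pb = 131.2 − 0.2·(5317/12) = 511/12 and ps = 58/7 + (1/7)·(5317/12) = 859/12.
The subsidy expands output by 5317/12 − 358.5 = 1015/12 past the efficient level; on those units the gap between marginal cost and willingness to pay runs from 0 up to 29.
DWL = ½ × 29 × 1015/12 = 29435/24.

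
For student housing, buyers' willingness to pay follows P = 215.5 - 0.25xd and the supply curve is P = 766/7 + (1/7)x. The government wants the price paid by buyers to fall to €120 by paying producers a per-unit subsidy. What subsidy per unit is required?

Required subsidy s = €44 per unit

At a buyer price of 120, quantity demanded is 862 − 4·120 = 382.
Sellers supply 382 only when they receive Ps = 766/7 + (1/7)·382 = 164.
s = Ps − Pb = 164 − 120 = 44.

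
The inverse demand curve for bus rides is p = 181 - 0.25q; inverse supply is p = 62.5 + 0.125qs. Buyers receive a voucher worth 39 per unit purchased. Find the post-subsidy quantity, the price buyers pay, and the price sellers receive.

q' = 420; buyers pay 76; sellers receive 115

Pre-subsidy: 181 - 0.25q = 62.5 + 0.125q gives q* = 316 and p* = 102.
With the rebate, buyers effectively pay pb = ps − 39, where ps is the price sellers receive.
On the curves, pb = 181 - 0.25q and ps = 62.5 + 0.125q; the wedge ps − pb = 39 gives 62.5 + 0.125q − (181 - 0.25q) = 39, so q' = 420.
Then pb = 181 − 0.25·420 = 76 and ps = 62.5 + 0.125·420 = 115.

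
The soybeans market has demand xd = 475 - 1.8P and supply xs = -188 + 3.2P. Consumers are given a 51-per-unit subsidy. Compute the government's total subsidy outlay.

Government cost = 15048.672

Pre-subsidy: 475 - 1.8P = -188 + 3.2P gives P* = 132.6, x* = 236.32.
With the rebate, buyers effectively pay Pb = Ps − 51, where Ps is the price sellers receive.
Demand in terms of Ps becomes xd = 475 − 1.8(Ps − 51) = 566.8 - 1.8Ps. Setting this equal to supply: 566.8 - 1.8Ps = -188 + 3.2Ps, so Ps = 150.96.
Buyers pay Pb = 150.96 − 51 = 99.96; x' = -188 + 3.2·150.96 = 295.072.
Government outlay = subsidy × quantity = 51 × 295.072 = 15048.672.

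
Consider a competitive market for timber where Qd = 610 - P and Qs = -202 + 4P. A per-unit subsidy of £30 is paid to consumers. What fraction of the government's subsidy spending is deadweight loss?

DWL / government spending = 10/393

Pre-subsidy: 610 - P = -202 + 4P gives P* = 162.4, Q* = 447.6.
With the rebate, buyers effectively pay Pb = Ps − 30, where Ps is the price sellers receive.
Demand in terms of Ps becomes Qd = 610 − 1(Ps − 30) = 640 - Ps. Setting this equal to supply: 640 - Ps = -202 + 4Ps, so Ps = 168.4.
Buyers pay Pb = 168.4 − 30 = 138.4; Q' = -202 + 4·168.4 = 471.6.
ΔCS = ½(447.6 + 471.6)(162.4 − 138.4) = 11030.4; ΔPS = ½(447.6 + 471.6)(168.4 − 162.4) = 2757.6.
Government spending = 30 × 471.6 = 14148.
DWL = ½ × 30 × (471.6 − 447.6) = 360; fraction = 360 / 14148 = 10/393.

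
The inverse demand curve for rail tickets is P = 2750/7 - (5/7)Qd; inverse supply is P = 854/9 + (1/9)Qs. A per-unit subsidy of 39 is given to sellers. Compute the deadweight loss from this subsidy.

Pre-subsidy: 2750/7 - (5/7)Q = 854/9 + (1/9)Q gives Q* = 361 and P* = 135.
With the subsidy, sellers receive Ps = Pb + 39 for each unit, where Pb is the price buyers pay.
On the curves, Pb = 2750/7 - (5/7)Q and Ps = 854/9 + (1/9)Q; the wedge Ps − Pb = 39 gives 854/9 + (1/9)Q − (2750/7 - (5/7)Q) = 39, so Q' = 408.25.
Then Pb = 2750/7 − (5/7)·408.25 = 101.25 and Ps = 854/9 + (1/9)·408.25 = 140.25.
The subsidy expands output by 408.25 − 361 = 47.25 past the efficient level; on those units the gap between marginal cost and willingness to pay runs from 0 up to 39.
DWL = ½ × 39 × 47.25 = 921.375.

Deadweight loss = 921.375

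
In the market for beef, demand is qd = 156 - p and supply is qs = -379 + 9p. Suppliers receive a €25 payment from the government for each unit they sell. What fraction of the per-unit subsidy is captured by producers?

Pre-subsidy: 156 - p = -379 + 9p gives p* = 53.5, q* = 102.5.
With the subsidy, sellers receive ps = pb + 25 for each unit, where pb is the price buyers pay.
Supply in terms of pb becomes qs = -379 + 9(pb + 25) = -154 + 9pb. Setting this equal to demand: 156 - pb = -154 + 9pb, so pb = 31.
Sellers receive ps = 31 + 25 = 56; q' = 156 − 1·31 = 125.
Buyers' price falls by p* − pb = 53.5 − 31 = 22.5; sellers' price rises by ps − p* = 56 − 53.5 = 2.5.
So producers capture 2.5/25 = 0.1 of each unit of subsidy.

Producer share = 0.1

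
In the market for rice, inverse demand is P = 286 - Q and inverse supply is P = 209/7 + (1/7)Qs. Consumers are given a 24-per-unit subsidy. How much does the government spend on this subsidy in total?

Pre-subsidy: 286 - Q = 209/7 + (1/7)Q gives Q* = 224.125 and P* = 61.875.
With the rebate, buyers effectively pay Pb = Ps − 24, where Ps is the price sellers receive.
On the curves, Pb = 286 - Q and Ps = 209/7 + (1/7)Q; the wedge Ps − Pb = 24 gives 209/7 + (1/7)Q − (286 - Q) = 24, so Q' = 245.125.
Then Pb = 286 − 1·245.125 = 40.875 and Ps = 209/7 + (1/7)·245.125 = 64.875.
Government outlay = subsidy × quantity = 24 × 245.125 = 5883.

Government cost = 5883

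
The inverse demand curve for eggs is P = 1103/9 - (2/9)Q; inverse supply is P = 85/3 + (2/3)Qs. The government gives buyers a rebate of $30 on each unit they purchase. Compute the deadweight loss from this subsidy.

Pre-subsidy: 1103/9 - (2/9)Q = 85/3 + (2/3)Q gives Q* = 106 and P* = 99.
With the rebate, buyers effectively pay Pb = Ps − 30, where Ps is the price sellers receive.
On the curves, Pb = 1103/9 - (2/9)Q and Ps = 85/3 + (2/3)Q; the wedge Ps − Pb = 30 gives 85/3 + (2/3)Q − (1103/9 - (2/9)Q) = 30, so Q' = 139.75.
Then Pb = 1103/9 − (2/9)·139.75 = 91.5 and Ps = 85/3 + (2/3)·139.75 = 121.5.
The subsidy expands output by 139.75 − 106 = 33.75 past the efficient level; on those units the gap between marginal cost and willingness to pay runs from 0 up to 30.
DWL = ½ × 30 × 33.75 = 506.25.

Deadweight loss = $506.25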